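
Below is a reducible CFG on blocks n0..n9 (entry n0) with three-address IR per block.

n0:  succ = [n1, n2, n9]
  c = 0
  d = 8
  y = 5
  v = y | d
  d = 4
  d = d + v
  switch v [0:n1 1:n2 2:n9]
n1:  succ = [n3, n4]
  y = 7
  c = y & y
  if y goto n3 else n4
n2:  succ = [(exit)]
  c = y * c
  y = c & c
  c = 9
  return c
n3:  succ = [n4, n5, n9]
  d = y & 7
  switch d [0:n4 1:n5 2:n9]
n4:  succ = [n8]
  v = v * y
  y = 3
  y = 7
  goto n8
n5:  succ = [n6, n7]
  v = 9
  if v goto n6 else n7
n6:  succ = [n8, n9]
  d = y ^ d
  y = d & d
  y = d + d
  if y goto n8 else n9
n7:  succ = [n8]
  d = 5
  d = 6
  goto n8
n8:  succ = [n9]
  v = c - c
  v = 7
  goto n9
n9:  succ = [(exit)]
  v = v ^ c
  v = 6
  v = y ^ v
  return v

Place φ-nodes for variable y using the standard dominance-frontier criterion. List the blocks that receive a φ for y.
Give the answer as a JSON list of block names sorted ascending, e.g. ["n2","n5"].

idom tree: n1←n0 n2←n0 n3←n1 n4←n1 n5←n3 n6←n5 n7←n5 n8←n1 n9←n0
Dom at joins:
  n4: preds {n1,n3}: {n0,n1} ∩ {n0,n1,n3} = {n0,n1}; idom=n1
  n8: preds {n4,n6,n7}: {n0,n1,n4} ∩ {n0,n1,n3,n5,n6} ∩ {n0,n1,n3,n5,n7} = {n0,n1}; idom=n1
  n9: preds {n0,n3,n6,n8}: {n0} ∩ {n0,n1,n3} ∩ {n0,n1,n3,n5,n6} ∩ {n0,n1,n8} = {n0}; idom=n0

DF walk-up:
  join n4 pred n1: · stop@n1
  join n4 pred n3: n3 stop@n1
  join n8 pred n4: n4 stop@n1
  join n8 pred n6: n6→n5→n3 stop@n1
  join n8 pred n7: n7→n5→n3 stop@n1
  join n9 pred n0: · stop@n0
  join n9 pred n3: n3→n1 stop@n0
  join n9 pred n6: n6→n5→n3→n1 stop@n0
  join n9 pred n8: n8→n1 stop@n0
  DF(n0)=∅
  DF(n1)={n9}
  DF(n2)=∅
  DF(n3)={n4,n8,n9}
  DF(n4)={n8}
  DF(n5)={n8,n9}
  DF(n6)={n8,n9}
  DF(n7)={n8}
  DF(n8)={n9}
  DF(n9)=∅

φ for y: defs {n0,n1,n2,n4,n6}
  DF⁺ = {n8,n9}

Answer: ["n8", "n9"]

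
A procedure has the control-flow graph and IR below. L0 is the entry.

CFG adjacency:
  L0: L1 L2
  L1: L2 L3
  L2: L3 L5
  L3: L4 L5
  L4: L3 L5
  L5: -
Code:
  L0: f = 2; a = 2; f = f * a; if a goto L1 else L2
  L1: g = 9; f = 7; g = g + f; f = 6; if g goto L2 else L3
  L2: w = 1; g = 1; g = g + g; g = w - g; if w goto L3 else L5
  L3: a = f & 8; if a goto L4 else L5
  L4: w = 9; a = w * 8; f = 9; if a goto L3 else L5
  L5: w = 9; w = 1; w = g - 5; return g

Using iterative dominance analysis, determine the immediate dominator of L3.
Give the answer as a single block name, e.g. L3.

Answer: L0

Analysis:
idom tree: L1←L0 L2←L0 L3←L0 L4←L3 L5←L0
Dom at joins:
  L2: preds {L0,L1}: {L0} ∩ {L0,L1} = {L0}; idom=L0
  L3: preds {L1,L2,L4}: {L0,L1} ∩ {L0,L2} ∩ {L0,L3,L4} = {L0}; idom=L0
  L5: preds {L2,L3,L4}: {L0,L2} ∩ {L0,L3} ∩ {L0,L3,L4} = {L0}; idom=L0

idom(L3) = L0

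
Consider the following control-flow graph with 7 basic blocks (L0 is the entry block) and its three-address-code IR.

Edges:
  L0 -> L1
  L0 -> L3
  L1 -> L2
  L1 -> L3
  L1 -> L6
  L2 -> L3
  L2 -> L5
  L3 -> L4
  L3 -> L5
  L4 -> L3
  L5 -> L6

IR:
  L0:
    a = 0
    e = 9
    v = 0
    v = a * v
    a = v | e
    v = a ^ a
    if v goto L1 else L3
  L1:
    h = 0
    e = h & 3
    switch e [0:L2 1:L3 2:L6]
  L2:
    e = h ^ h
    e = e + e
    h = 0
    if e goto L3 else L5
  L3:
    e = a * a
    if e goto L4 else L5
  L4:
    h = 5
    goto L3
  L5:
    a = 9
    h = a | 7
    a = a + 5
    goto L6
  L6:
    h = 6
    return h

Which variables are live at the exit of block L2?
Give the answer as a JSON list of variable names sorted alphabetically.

Block summaries:
  L0: def={a,e,v} ue=∅
  L1: def={e,h} ue=∅
  L2: def={e,h} ue={h}
  L3: def={e} ue={a}
  L4: def={h} ue=∅
  L5: def={a,h} ue=∅
  L6: def={h} ue=∅

Live sets:
  L0: in=∅ out={a}
  L1: in={a} out={a,h}
  L2: in={a,h} out={a}
  L3: in={a} out={a}
  L4: in={a} out={a}
  L5: in=∅ out=∅
  L6: in=∅ out=∅

live-out(L2) = ["a"]

Answer: ["a"]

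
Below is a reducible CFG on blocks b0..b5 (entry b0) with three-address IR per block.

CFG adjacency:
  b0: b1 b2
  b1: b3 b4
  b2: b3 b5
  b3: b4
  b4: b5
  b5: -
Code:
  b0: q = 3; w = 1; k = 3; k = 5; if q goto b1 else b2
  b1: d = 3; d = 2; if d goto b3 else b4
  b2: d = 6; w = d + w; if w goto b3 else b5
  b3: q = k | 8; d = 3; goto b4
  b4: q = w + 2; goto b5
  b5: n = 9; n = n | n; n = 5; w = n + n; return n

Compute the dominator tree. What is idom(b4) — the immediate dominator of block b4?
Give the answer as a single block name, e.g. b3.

idom tree: b1←b0 b2←b0 b3←b0 b4←b0 b5←b0
Dom at joins:
  b3: preds {b1,b2}: {b0,b1} ∩ {b0,b2} = {b0}; idom=b0
  b4: preds {b1,b3}: {b0,b1} ∩ {b0,b3} = {b0}; idom=b0
  b5: preds {b2,b4}: {b0,b2} ∩ {b0,b4} = {b0}; idom=b0

idom(b4) = b0

Answer: b0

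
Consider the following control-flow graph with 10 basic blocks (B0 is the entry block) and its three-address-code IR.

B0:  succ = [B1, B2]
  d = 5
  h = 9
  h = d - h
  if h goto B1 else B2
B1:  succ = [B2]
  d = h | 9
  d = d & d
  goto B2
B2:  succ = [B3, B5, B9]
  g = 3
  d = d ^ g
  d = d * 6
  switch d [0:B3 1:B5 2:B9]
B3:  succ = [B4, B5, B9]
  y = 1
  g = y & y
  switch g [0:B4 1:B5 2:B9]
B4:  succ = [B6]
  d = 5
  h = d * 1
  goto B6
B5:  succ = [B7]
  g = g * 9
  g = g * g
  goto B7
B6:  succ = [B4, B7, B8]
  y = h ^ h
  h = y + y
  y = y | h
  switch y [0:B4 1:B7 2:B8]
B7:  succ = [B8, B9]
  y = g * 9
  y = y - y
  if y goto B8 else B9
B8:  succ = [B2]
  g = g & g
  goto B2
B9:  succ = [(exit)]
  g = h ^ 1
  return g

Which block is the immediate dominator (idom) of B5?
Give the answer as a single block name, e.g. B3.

Answer: B2

Derivation:
idom tree: B1←B0 B2←B0 B3←B2 B4←B3 B5←B2 B6←B4 B7←B2 B8←B2 B9←B2
Dom at joins:
  B2: preds {B0,B1,B8}: {B0} ∩ {B0,B1} ∩ {B0,B2,B8} = {B0}; idom=B0
  B4: preds {B3,B6}: {B0,B2,B3} ∩ {B0,B2,B3,B4,B6} = {B0,B2,B3}; idom=B3
  B5: preds {B2,B3}: {B0,B2} ∩ {B0,B2,B3} = {B0,B2}; idom=B2
  B7: preds {B5,B6}: {B0,B2,B5} ∩ {B0,B2,B3,B4,B6} = {B0,B2}; idom=B2
  B8: preds {B6,B7}: {B0,B2,B3,B4,B6} ∩ {B0,B2,B7} = {B0,B2}; idom=B2
  B9: preds {B2,B3,B7}: {B0,B2} ∩ {B0,B2,B3} ∩ {B0,B2,B7} = {B0,B2}; idom=B2

idom(B5) = B2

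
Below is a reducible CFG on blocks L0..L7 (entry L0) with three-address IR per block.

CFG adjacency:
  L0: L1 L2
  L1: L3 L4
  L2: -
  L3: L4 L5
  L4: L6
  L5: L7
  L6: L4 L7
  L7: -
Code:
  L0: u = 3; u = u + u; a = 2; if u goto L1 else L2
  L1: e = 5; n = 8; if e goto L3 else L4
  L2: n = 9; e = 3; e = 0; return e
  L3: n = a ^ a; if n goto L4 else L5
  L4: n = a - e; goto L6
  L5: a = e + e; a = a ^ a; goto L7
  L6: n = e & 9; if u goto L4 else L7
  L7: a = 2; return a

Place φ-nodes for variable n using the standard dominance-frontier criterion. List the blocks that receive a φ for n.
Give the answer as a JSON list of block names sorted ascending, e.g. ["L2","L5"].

Answer: ["L4", "L7"]

Derivation:
idom tree: L1←L0 L2←L0 L3←L1 L4←L1 L5←L3 L6←L4 L7←L1
Dom at joins:
  L4: preds {L1,L3,L6}: {L0,L1} ∩ {L0,L1,L3} ∩ {L0,L1,L4,L6} = {L0,L1}; idom=L1
  L7: preds {L5,L6}: {L0,L1,L3,L5} ∩ {L0,L1,L4,L6} = {L0,L1}; idom=L1

Frontier:
  join L4 pred L1: · stop@L1
  join L4 pred L3: L3 stop@L1
  join L4 pred L6: L6→L4 stop@L1
  join L7 pred L5: L5→L3 stop@L1
  join L7 pred L6: L6→L4 stop@L1
  L0: DF=∅
  L1: DF=∅
  L2: DF=∅
  L3: DF={L4,L7}
  L4: DF={L4,L7}
  L5: DF={L7}
  L6: DF={L4,L7}
  L7: DF=∅

φ for n: defs {L1,L2,L3,L4,L6}
  DF⁺ = {L4,L7}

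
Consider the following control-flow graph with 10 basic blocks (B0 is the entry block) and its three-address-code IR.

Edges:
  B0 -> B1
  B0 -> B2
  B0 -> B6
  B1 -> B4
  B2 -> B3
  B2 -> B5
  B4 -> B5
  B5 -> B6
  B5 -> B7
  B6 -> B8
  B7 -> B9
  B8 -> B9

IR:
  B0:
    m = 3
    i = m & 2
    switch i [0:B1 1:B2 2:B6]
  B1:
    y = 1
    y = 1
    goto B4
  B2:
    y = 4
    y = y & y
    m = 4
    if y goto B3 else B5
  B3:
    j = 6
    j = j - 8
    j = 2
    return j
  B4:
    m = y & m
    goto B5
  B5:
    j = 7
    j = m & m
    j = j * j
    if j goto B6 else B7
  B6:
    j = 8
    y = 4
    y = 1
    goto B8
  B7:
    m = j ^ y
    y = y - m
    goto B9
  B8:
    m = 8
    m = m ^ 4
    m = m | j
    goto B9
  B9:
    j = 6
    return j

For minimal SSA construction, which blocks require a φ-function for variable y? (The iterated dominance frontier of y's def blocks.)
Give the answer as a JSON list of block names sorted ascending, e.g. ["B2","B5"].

idom tree: B1←B0 B2←B0 B3←B2 B4←B1 B5←B0 B6←B0 B7←B5 B8←B6 B9←B0
Dom∩ at merges:
  B5: preds {B2,B4}: {B0,B2} ∩ {B0,B1,B4} = {B0}; idom=B0
  B6: preds {B0,B5}: {B0} ∩ {B0,B5} = {B0}; idom=B0
  B9: preds {B7,B8}: {B0,B5,B7} ∩ {B0,B6,B8} = {B0}; idom=B0

DF walk-up:
  join B5 pred B2: B2 stop@B0
  join B5 pred B4: B4→B1 stop@B0
  join B6 pred B0: · stop@B0
  join B6 pred B5: B5 stop@B0
  join B9 pred B7: B7→B5 stop@B0
  join B9 pred B8: B8→B6 stop@B0
  B0 → ∅
  B1 → {B5}
  B2 → {B5}
  B3 → ∅
  B4 → {B5}
  B5 → {B6,B9}
  B6 → {B9}
  B7 → {B9}
  B8 → {B9}
  B9 → ∅

φ for y: defs {B1,B2,B6,B7}
  DF⁺ = {B5,B6,B9}

Answer: ["B5", "B6", "B9"]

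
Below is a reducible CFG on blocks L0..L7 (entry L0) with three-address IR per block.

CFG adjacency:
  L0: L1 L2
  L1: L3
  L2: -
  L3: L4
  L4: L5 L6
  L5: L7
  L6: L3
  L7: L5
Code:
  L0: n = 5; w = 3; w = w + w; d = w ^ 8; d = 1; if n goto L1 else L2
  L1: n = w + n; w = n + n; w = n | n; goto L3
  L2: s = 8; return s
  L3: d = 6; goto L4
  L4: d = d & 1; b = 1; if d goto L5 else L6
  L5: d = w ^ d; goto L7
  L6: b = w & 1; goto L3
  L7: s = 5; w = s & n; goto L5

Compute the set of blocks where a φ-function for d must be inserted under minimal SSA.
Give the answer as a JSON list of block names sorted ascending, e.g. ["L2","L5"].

idom tree: L1←L0 L2←L0 L3←L1 L4←L3 L5←L4 L6←L4 L7←L5
Join-block Dom:
  L3: preds {L1,L6}: {L0,L1} ∩ {L0,L1,L3,L4,L6} = {L0,L1}; idom=L1
  L5: preds {L4,L7}: {L0,L1,L3,L4} ∩ {L0,L1,L3,L4,L5,L7} = {L0,L1,L3,L4}; idom=L4

DF walk-up:
  join L3 pred L1: · stop@L1
  join L3 pred L6: L6→L4→L3 stop@L1
  join L5 pred L4: · stop@L4
  join L5 pred L7: L7→L5 stop@L4
  L0: DF=∅
  L1: DF=∅
  L2: DF=∅
  L3: DF={L3}
  L4: DF={L3}
  L5: DF={L5}
  L6: DF={L3}
  L7: DF={L5}

φ for d: defs {L0,L3,L4,L5}
  DF⁺ = {L3,L5}

Answer: ["L3", "L5"]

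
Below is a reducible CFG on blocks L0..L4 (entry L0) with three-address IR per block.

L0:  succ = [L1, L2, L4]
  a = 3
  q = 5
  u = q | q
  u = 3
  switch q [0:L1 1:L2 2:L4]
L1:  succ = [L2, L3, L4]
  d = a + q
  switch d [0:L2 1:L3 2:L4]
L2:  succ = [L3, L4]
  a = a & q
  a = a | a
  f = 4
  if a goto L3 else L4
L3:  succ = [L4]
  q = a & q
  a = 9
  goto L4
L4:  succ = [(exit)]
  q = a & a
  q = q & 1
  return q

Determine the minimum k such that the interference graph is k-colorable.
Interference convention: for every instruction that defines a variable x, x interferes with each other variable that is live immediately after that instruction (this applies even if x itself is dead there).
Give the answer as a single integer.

Answer: 3

Analysis:
Block summaries:
  L0: {a,q,u} / ∅
  L1: {d} / {a,q}
  L2: {a,f} / {a,q}
  L3: {a,q} / {a,q}
  L4: {q} / {a}

Live sets:
  L0: in=∅ out={a,q}
  L1: in={a,q} out={a,q}
  L2: in={a,q} out={a,q}
  L3: in={a,q} out={a}
  L4: in={a} out=∅

Conflict graph:
  a: {d,f,q,u}
  d: {a,q}
  f: {a,q}
  q: {a,d,f,u}
  u: {a,q}

Registers:
  lower bound: {a,d,q} mutually conflict ⇒ χ ≥ 3
  assign a→c0 d→c2 f→c2 q→c1 u→c2 — no edge inside a register ⇒ χ ≤ 3
  χ = 3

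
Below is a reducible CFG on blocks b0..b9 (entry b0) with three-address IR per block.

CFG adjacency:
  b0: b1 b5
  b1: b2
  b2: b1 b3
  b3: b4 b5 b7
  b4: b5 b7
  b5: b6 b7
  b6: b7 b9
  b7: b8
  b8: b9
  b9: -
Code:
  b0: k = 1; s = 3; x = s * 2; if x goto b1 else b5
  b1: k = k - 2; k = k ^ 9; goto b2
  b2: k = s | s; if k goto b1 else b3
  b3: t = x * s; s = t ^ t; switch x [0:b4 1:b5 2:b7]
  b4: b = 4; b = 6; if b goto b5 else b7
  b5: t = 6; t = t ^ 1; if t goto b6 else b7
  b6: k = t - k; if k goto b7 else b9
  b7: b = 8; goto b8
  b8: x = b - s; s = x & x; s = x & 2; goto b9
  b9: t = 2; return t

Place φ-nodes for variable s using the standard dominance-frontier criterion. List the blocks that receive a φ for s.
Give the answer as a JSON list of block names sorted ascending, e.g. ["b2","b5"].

idom tree: b1←b0 b2←b1 b3←b2 b4←b3 b5←b0 b6←b5 b7←b0 b8←b7 b9←b0
Dom at joins:
  b1: preds {b0,b2}: {b0} ∩ {b0,b1,b2} = {b0}; idom=b0
  b5: preds {b0,b3,b4}: {b0} ∩ {b0,b1,b2,b3} ∩ {b0,b1,b2,b3,b4} = {b0}; idom=b0
  b7: preds {b3,b4,b5,b6}: {b0,b1,b2,b3} ∩ {b0,b1,b2,b3,b4} ∩ {b0,b5} ∩ {b0,b5,b6} = {b0}; idom=b0
  b9: preds {b6,b8}: {b0,b5,b6} ∩ {b0,b7,b8} = {b0}; idom=b0

DF derivation:
  b1←b0: walk · to b0
  b1←b2: walk b2→b1 to b0
  b5←b0: walk · to b0
  b5←b3: walk b3→b2→b1 to b0
  b5←b4: walk b4→b3→b2→b1 to b0
  b7←b3: walk b3→b2→b1 to b0
  b7←b4: walk b4→b3→b2→b1 to b0
  b7←b5: walk b5 to b0
  b7←b6: walk b6→b5 to b0
  b9←b6: walk b6→b5 to b0
  b9←b8: walk b8→b7 to b0
  b0 → ∅
  b1 → {b1,b5,b7}
  b2 → {b1,b5,b7}
  b3 → {b5,b7}
  b4 → {b5,b7}
  b5 → {b7,b9}
  b6 → {b7,b9}
  b7 → {b9}
  b8 → {b9}
  b9 → ∅

φ for s: defs {b0,b3,b8}
  DF⁺ = {b5,b7,b9}

Answer: ["b5", "b7", "b9"]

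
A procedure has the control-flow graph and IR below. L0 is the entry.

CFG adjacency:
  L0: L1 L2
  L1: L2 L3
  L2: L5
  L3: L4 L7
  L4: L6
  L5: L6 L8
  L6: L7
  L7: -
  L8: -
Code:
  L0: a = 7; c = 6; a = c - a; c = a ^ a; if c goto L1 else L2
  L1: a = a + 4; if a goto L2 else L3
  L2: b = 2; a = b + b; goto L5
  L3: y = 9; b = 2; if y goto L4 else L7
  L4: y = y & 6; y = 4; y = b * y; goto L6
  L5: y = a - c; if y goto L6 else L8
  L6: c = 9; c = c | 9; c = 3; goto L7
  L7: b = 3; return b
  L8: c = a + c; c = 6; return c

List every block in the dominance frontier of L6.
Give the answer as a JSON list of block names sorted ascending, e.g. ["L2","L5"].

idom tree: L1←L0 L2←L0 L3←L1 L4←L3 L5←L2 L6←L0 L7←L0 L8←L5
Join-block Dom:
  L2: preds {L0,L1}: {L0} ∩ {L0,L1} = {L0}; idom=L0
  L6: preds {L4,L5}: {L0,L1,L3,L4} ∩ {L0,L2,L5} = {L0}; idom=L0
  L7: preds {L3,L6}: {L0,L1,L3} ∩ {L0,L6} = {L0}; idom=L0

DF derivation:
  L2←L0: walk · to L0
  L2←L1: walk L1 to L0
  L6←L4: walk L4→L3→L1 to L0
  L6←L5: walk L5→L2 to L0
  L7←L3: walk L3→L1 to L0
  L7←L6: walk L6 to L0
  L0: DF=∅
  L1: DF={L2,L6,L7}
  L2: DF={L6}
  L3: DF={L6,L7}
  L4: DF={L6}
  L5: DF={L6}
  L6: DF={L7}
  L7: DF=∅
  L8: DF=∅

DF(L6) = ["L7"]

Answer: ["L7"]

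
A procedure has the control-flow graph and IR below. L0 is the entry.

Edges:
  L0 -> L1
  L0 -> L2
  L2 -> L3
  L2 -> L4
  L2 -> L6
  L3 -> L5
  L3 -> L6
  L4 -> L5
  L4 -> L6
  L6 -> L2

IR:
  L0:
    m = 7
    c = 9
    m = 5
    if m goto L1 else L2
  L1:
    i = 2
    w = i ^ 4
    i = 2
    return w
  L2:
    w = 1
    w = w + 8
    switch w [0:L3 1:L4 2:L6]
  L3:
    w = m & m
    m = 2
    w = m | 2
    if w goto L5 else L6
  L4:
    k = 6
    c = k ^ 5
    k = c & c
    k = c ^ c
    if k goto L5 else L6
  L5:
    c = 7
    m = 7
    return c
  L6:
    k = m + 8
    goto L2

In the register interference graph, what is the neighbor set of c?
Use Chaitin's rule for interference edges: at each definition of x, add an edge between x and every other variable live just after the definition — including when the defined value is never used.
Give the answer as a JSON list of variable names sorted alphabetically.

Answer: ["k", "m"]

Derivation:
Per-block:
  L0: {c,m} / ∅
  L1: {i,w} / ∅
  L2: {w} / ∅
  L3: {m,w} / {m}
  L4: {c,k} / ∅
  L5: {c,m} / ∅
  L6: {k} / {m}

Backward fixpoint:
  L0 li=∅ lo={m}
  L1 li=∅ lo=∅
  L2 li={m} lo={m}
  L3 li={m} lo={m}
  L4 li={m} lo={m}
  L5 li=∅ lo=∅
  L6 li={m} lo={m}

Interference:
  c: {k,m}
  i: {w}
  k: {c,m}
  m: {c,k,w}
  w: {i,m}

N(c) = ["k", "m"]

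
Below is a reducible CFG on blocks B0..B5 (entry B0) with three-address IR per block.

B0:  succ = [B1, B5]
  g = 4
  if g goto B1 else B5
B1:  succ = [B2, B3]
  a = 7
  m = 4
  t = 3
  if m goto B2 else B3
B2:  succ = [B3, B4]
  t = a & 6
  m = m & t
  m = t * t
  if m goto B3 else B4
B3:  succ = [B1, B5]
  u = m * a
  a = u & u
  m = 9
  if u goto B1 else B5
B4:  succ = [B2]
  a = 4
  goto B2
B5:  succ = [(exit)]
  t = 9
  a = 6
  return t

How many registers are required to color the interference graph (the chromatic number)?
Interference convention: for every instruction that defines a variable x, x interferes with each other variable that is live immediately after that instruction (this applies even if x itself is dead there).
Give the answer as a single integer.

Per-block:
  B0: def={g} ue=∅
  B1: def={a,m,t} ue=∅
  B2: def={m,t} ue={a,m}
  B3: def={a,m,u} ue={a,m}
  B4: def={a} ue=∅
  B5: def={a,t} ue=∅

Live sets:
  B0: in=∅ out=∅
  B1: in=∅ out={a,m}
  B2: in={a,m} out={a,m}
  B3: in={a,m} out=∅
  B4: in={m} out={a,m}
  B5: in=∅ out=∅

Interference:
  a — {m,t,u}
  g — ∅
  m — {a,t,u}
  t — {a,m}
  u — {a,m}

Colouring:
  lower bound: {a,m,t} mutually conflict ⇒ χ ≥ 3
  3-colouring: r0={a,g}  r1={m}  r2={t,u}
  χ = 3

Answer: 3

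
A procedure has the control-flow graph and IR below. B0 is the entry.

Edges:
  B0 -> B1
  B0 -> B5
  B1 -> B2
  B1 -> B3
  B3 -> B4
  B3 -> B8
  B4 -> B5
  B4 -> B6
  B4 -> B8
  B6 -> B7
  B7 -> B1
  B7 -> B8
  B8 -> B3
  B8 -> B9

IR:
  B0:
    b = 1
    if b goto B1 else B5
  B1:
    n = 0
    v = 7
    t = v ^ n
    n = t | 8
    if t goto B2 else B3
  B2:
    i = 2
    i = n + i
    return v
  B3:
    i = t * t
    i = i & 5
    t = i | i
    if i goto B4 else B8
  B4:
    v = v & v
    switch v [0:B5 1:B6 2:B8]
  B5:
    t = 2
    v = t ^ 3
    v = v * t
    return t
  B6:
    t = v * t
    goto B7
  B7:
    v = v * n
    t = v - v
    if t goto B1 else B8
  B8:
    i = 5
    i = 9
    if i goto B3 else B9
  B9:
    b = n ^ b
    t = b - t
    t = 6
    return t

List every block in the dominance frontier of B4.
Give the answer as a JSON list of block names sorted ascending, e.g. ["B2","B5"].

idom tree: B1←B0 B2←B1 B3←B1 B4←B3 B5←B0 B6←B4 B7←B6 B8←B3 B9←B8
Dom∩ at merges:
  B1: preds {B0,B7}: {B0} ∩ {B0,B1,B3,B4,B6,B7} = {B0}; idom=B0
  B3: preds {B1,B8}: {B0,B1} ∩ {B0,B1,B3,B8} = {B0,B1}; idom=B1
  B5: preds {B0,B4}: {B0} ∩ {B0,B1,B3,B4} = {B0}; idom=B0
  B8: preds {B3,B4,B7}: {B0,B1,B3} ∩ {B0,B1,B3,B4} ∩ {B0,B1,B3,B4,B6,B7} = {B0,B1,B3}; idom=B3

Frontier:
  B1←B0: walk · to B0
  B1←B7: walk B7→B6→B4→B3→B1 to B0
  B3←B1: walk · to B1
  B3←B8: walk B8→B3 to B1
  B5←B0: walk · to B0
  B5←B4: walk B4→B3→B1 to B0
  B8←B3: walk · to B3
  B8←B4: walk B4 to B3
  B8←B7: walk B7→B6→B4 to B3
  B0 → ∅
  B1 → {B1,B5}
  B2 → ∅
  B3 → {B1,B3,B5}
  B4 → {B1,B5,B8}
  B5 → ∅
  B6 → {B1,B8}
  B7 → {B1,B8}
  B8 → {B3}
  B9 → ∅

DF(B4) = ["B1", "B5", "B8"]

Answer: ["B1", "B5", "B8"]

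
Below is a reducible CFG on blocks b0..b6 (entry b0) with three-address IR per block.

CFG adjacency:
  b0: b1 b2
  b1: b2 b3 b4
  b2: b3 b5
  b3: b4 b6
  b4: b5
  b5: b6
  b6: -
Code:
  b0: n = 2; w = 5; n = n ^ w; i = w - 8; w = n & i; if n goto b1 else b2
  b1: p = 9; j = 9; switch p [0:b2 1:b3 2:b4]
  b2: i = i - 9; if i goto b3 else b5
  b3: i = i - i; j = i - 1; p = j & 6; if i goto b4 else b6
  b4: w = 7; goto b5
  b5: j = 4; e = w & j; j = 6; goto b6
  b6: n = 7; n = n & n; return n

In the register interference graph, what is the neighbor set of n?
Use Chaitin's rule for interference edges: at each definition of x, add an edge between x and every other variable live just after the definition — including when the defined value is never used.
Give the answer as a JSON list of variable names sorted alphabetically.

def/use:
  b0: {i,n,w} / ∅
  b1: {j,p} / ∅
  b2: {i} / {i}
  b3: {i,j,p} / {i}
  b4: {w} / ∅
  b5: {e,j} / {w}
  b6: {n} / ∅

Live sets:
  live b0: ∅→{i,w}
  live b1: {i,w}→{i,w}
  live b2: {i,w}→{i,w}
  live b3: {i}→∅
  live b4: ∅→{w}
  live b5: {w}→∅
  live b6: ∅→∅

Conflict graph:
  e: ∅
  i: {j,n,p,w}
  j: {i,p,w}
  n: {i,w}
  p: {i,j,w}
  w: {i,j,n,p}

N(n) = ["i", "w"]

Answer: ["i", "w"]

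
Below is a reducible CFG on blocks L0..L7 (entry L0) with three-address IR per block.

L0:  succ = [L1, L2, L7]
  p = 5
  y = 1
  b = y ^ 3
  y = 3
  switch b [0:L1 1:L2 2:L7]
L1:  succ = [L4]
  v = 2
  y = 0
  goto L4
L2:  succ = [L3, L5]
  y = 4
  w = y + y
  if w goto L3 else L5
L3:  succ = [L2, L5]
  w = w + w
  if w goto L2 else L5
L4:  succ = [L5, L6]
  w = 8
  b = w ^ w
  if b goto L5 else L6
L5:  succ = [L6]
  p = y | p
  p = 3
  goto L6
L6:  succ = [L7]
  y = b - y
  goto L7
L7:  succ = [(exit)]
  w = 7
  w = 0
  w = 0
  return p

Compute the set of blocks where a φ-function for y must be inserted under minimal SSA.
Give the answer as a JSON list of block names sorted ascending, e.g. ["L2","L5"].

Answer: ["L2", "L5", "L6", "L7"]

Analysis:
idom tree: L1←L0 L2←L0 L3←L2 L4←L1 L5←L0 L6←L0 L7←L0
Dom∩ at merges:
  L2: preds {L0,L3}: {L0} ∩ {L0,L2,L3} = {L0}; idom=L0
  L5: preds {L2,L3,L4}: {L0,L2} ∩ {L0,L2,L3} ∩ {L0,L1,L4} = {L0}; idom=L0
  L6: preds {L4,L5}: {L0,L1,L4} ∩ {L0,L5} = {L0}; idom=L0
  L7: preds {L0,L6}: {L0} ∩ {L0,L6} = {L0}; idom=L0

DF derivation:
  join L2 pred L0: · stop@L0
  join L2 pred L3: L3→L2 stop@L0
  join L5 pred L2: L2 stop@L0
  join L5 pred L3: L3→L2 stop@L0
  join L5 pred L4: L4→L1 stop@L0
  join L6 pred L4: L4→L1 stop@L0
  join L6 pred L5: L5 stop@L0
  join L7 pred L0: · stop@L0
  join L7 pred L6: L6 stop@L0
  L0 → ∅
  L1 → {L5,L6}
  L2 → {L2,L5}
  L3 → {L2,L5}
  L4 → {L5,L6}
  L5 → {L6}
  L6 → {L7}
  L7 → ∅

φ for y: defs {L0,L1,L2,L6}
  DF⁺ = {L2,L5,L6,L7}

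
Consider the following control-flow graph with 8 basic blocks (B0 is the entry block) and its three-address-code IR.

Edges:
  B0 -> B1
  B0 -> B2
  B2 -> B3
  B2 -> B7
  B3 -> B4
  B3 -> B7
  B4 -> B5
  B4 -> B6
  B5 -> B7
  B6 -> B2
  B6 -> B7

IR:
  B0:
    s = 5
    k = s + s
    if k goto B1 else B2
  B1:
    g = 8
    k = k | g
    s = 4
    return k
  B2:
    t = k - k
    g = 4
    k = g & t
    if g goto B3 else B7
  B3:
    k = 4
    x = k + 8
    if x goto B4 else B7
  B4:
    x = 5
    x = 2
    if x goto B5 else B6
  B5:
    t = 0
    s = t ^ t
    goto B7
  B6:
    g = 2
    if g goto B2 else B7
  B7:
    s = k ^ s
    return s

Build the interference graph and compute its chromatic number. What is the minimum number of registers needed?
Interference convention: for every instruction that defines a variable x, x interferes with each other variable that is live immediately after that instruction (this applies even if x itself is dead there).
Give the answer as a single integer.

Block summaries:
  B0 def {k,s} use ∅
  B1 def {g,k,s} use {k}
  B2 def {g,k,t} use {k}
  B3 def {k,x} use ∅
  B4 def {x} use ∅
  B5 def {s,t} use ∅
  B6 def {g} use ∅
  B7 def {s} use {k,s}

Liveness:
  live B0: ∅→{k,s}
  live B1: {k}→∅
  live B2: {k,s}→{k,s}
  live B3: {s}→{k,s}
  live B4: {k,s}→{k,s}
  live B5: {k}→{k,s}
  live B6: {k,s}→{k,s}
  live B7: {k,s}→∅

Interfere edges:
  g: {k,s,t}
  k: {g,s,t,x}
  s: {g,k,t,x}
  t: {g,k,s}
  x: {k,s}

Colouring:
  {g,k,s,t} pairwise interfere (4-clique) ⇒ χ ≥ 4
  assign g→R2 k→R0 s→R1 t→R3 x→R2 — no edge inside a register ⇒ χ ≤ 4
  χ = 4

Answer: 4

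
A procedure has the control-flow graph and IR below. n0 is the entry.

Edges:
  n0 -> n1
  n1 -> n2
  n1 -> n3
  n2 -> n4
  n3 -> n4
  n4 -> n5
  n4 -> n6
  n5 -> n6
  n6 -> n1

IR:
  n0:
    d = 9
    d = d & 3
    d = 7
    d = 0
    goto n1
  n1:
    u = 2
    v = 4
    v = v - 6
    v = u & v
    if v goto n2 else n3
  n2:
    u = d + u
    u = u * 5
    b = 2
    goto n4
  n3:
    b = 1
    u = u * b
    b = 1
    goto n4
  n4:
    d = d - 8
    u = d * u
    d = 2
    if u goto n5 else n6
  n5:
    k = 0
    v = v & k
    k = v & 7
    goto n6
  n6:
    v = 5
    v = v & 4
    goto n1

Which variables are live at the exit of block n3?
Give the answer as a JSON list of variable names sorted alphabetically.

Answer: ["d", "u", "v"]

Working:
Block summaries:
  n0: def={d} ue=∅
  n1: def={u,v} ue=∅
  n2: def={b,u} ue={d,u}
  n3: def={b,u} ue={u}
  n4: def={d,u} ue={d,u}
  n5: def={k,v} ue={v}
  n6: def={v} ue=∅

Liveness:
  live n0: ∅→{d}
  live n1: {d}→{d,u,v}
  live n2: {d,u,v}→{d,u,v}
  live n3: {d,u,v}→{d,u,v}
  live n4: {d,u,v}→{d,v}
  live n5: {d,v}→{d}
  live n6: {d}→{d}

live-out(n3) = ["d", "u", "v"]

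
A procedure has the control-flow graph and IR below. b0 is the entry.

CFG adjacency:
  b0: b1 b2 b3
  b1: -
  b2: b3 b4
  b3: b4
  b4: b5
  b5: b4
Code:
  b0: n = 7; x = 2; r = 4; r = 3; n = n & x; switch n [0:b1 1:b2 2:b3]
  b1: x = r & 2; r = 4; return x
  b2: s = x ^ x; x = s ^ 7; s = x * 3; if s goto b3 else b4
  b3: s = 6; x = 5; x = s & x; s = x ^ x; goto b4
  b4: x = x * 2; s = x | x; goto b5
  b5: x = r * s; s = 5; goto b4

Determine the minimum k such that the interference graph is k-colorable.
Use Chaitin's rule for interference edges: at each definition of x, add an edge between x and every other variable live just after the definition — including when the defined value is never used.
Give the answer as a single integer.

Answer: 3

Derivation:
Per-block:
  b0: {n,r,x} / ∅
  b1: {r,x} / {r}
  b2: {s,x} / {x}
  b3: {s,x} / ∅
  b4: {s,x} / {x}
  b5: {s,x} / {r,s}

Liveness:
  b0 li=∅ lo={r,x}
  b1 li={r} lo=∅
  b2 li={r,x} lo={r,x}
  b3 li={r} lo={r,x}
  b4 li={r,x} lo={r,s}
  b5 li={r,s} lo={r,x}

Interference:
  n: {r,x}
  r: {n,s,x}
  s: {r,x}
  x: {n,r,s}

Chromatic number:
  clique {n,r,x} ⇒ need ≥ 3
  assign n→r2 r→r0 s→r2 x→r1 — no edge inside a register ⇒ χ ≤ 3
  χ = 3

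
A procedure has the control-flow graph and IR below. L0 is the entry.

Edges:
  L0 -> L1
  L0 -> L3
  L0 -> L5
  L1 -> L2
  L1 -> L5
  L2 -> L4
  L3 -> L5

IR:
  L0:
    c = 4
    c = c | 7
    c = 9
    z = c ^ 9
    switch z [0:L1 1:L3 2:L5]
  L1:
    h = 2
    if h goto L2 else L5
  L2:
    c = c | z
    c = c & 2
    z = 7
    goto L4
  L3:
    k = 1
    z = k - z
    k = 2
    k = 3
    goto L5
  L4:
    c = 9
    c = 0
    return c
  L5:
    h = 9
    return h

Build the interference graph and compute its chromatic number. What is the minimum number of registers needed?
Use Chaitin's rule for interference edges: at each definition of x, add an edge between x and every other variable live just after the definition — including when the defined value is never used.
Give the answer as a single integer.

Per-block:
  L0: def={c,z} ue=∅
  L1: def={h} ue=∅
  L2: def={c,z} ue={c,z}
  L3: def={k,z} ue={z}
  L4: def={c} ue=∅
  L5: def={h} ue=∅

Backward fixpoint:
  L0: in=∅ out={c,z}
  L1: in={c,z} out={c,z}
  L2: in={c,z} out=∅
  L3: in={z} out=∅
  L4: in=∅ out=∅
  L5: in=∅ out=∅

Interfere edges:
  c — {h,z}
  h — {c,z}
  k — {z}
  z — {c,h,k}

Registers:
  lower bound: {c,h,z} mutually conflict ⇒ χ ≥ 3
  3-colouring: r0={z}  r1={c,k}  r2={h}
  χ = 3

Answer: 3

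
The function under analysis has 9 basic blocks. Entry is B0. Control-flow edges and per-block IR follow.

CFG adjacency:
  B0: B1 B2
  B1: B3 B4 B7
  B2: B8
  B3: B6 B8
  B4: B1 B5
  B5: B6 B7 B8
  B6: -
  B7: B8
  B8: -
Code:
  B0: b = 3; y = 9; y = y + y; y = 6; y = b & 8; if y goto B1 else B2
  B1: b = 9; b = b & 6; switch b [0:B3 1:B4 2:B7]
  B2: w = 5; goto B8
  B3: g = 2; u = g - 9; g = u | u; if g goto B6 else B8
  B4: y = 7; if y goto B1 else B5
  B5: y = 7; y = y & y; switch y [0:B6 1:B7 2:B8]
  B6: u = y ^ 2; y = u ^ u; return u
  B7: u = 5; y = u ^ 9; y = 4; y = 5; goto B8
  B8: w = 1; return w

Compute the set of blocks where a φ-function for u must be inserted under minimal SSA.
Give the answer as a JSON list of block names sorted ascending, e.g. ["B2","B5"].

idom tree: B1←B0 B2←B0 B3←B1 B4←B1 B5←B4 B6←B1 B7←B1 B8←B0
Join-block Dom:
  B1: preds {B0,B4}: {B0} ∩ {B0,B1,B4} = {B0}; idom=B0
  B6: preds {B3,B5}: {B0,B1,B3} ∩ {B0,B1,B4,B5} = {B0,B1}; idom=B1
  B7: preds {B1,B5}: {B0,B1} ∩ {B0,B1,B4,B5} = {B0,B1}; idom=B1
  B8: preds {B2,B3,B5,B7}: {B0,B2} ∩ {B0,B1,B3} ∩ {B0,B1,B4,B5} ∩ {B0,B1,B7} = {B0}; idom=B0

Frontier:
  B1←B0: walk · to B0
  B1←B4: walk B4→B1 to B0
  B6←B3: walk B3 to B1
  B6←B5: walk B5→B4 to B1
  B7←B1: walk · to B1
  B7←B5: walk B5→B4 to B1
  B8←B2: walk B2 to B0
  B8←B3: walk B3→B1 to B0
  B8←B5: walk B5→B4→B1 to B0
  B8←B7: walk B7→B1 to B0
  DF(B0)=∅
  DF(B1)={B1,B8}
  DF(B2)={B8}
  DF(B3)={B6,B8}
  DF(B4)={B1,B6,B7,B8}
  DF(B5)={B6,B7,B8}
  DF(B6)=∅
  DF(B7)={B8}
  DF(B8)=∅

φ for u: defs {B3,B6,B7}
  DF⁺ = {B6,B8}

Answer: ["B6", "B8"]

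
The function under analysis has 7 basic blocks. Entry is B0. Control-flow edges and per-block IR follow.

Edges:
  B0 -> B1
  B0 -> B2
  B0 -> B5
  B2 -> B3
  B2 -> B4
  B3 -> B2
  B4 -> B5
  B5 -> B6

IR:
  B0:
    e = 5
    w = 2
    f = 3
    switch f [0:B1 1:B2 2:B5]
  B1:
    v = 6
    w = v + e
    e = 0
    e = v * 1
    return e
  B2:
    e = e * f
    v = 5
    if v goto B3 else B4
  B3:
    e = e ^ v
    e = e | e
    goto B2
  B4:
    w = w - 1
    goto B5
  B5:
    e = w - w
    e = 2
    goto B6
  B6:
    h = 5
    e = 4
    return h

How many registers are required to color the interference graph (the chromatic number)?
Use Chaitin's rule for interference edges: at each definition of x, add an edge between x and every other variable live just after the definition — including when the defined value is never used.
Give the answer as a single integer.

def/use:
  B0: def={e,f,w} ue=∅
  B1: def={e,v,w} ue={e}
  B2: def={e,v} ue={e,f}
  B3: def={e} ue={e,v}
  B4: def={w} ue={w}
  B5: def={e} ue={w}
  B6: def={e,h} ue=∅

Backward fixpoint:
  live B0: ∅→{e,f,w}
  live B1: {e}→∅
  live B2: {e,f,w}→{e,f,v,w}
  live B3: {e,f,v,w}→{e,f,w}
  live B4: {w}→{w}
  live B5: {w}→∅
  live B6: ∅→∅

Interfere edges:
  e↔{f,h,v,w}
  f↔{e,v,w}
  h↔{e}
  v↔{e,f,w}
  w↔{e,f,v}

Registers:
  {e,f,v,w} pairwise interfere (4-clique) ⇒ χ ≥ 4
  4-colouring: c0={e}  c1={f,h}  c2={v}  c3={w}
  χ = 4

Answer: 4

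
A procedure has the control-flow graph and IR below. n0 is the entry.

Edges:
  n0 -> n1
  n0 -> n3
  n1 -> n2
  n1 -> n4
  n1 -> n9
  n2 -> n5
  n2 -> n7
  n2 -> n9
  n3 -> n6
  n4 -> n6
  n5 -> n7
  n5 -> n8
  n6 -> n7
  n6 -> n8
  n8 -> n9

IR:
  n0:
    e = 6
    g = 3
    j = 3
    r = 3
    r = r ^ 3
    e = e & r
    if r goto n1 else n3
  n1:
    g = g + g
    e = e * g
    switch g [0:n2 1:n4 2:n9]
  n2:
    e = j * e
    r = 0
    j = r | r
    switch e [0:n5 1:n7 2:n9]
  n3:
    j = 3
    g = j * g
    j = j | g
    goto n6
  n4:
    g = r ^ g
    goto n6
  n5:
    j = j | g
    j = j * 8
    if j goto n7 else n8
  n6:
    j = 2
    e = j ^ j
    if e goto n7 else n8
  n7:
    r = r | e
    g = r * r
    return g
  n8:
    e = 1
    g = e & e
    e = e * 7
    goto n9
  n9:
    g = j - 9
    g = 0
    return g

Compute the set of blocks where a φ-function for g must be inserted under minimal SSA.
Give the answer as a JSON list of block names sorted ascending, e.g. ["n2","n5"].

Answer: ["n6", "n7", "n8", "n9"]

Working:
idom tree: n1←n0 n2←n1 n3←n0 n4←n1 n5←n2 n6←n0 n7←n0 n8←n0 n9←n0
Join-block Dom:
  n6: preds {n3,n4}: {n0,n3} ∩ {n0,n1,n4} = {n0}; idom=n0
  n7: preds {n2,n5,n6}: {n0,n1,n2} ∩ {n0,n1,n2,n5} ∩ {n0,n6} = {n0}; idom=n0
  n8: preds {n5,n6}: {n0,n1,n2,n5} ∩ {n0,n6} = {n0}; idom=n0
  n9: preds {n1,n2,n8}: {n0,n1} ∩ {n0,n1,n2} ∩ {n0,n8} = {n0}; idom=n0

Frontier:
  n6←n3: walk n3 to n0
  n6←n4: walk n4→n1 to n0
  n7←n2: walk n2→n1 to n0
  n7←n5: walk n5→n2→n1 to n0
  n7←n6: walk n6 to n0
  n8←n5: walk n5→n2→n1 to n0
  n8←n6: walk n6 to n0
  n9←n1: walk n1 to n0
  n9←n2: walk n2→n1 to n0
  n9←n8: walk n8 to n0
  DF(n0)=∅
  DF(n1)={n6,n7,n8,n9}
  DF(n2)={n7,n8,n9}
  DF(n3)={n6}
  DF(n4)={n6}
  DF(n5)={n7,n8}
  DF(n6)={n7,n8}
  DF(n7)=∅
  DF(n8)={n9}
  DF(n9)=∅

φ for g: defs {n0,n1,n3,n4,n7,n8,n9}
  DF⁺ = {n6,n7,n8,n9}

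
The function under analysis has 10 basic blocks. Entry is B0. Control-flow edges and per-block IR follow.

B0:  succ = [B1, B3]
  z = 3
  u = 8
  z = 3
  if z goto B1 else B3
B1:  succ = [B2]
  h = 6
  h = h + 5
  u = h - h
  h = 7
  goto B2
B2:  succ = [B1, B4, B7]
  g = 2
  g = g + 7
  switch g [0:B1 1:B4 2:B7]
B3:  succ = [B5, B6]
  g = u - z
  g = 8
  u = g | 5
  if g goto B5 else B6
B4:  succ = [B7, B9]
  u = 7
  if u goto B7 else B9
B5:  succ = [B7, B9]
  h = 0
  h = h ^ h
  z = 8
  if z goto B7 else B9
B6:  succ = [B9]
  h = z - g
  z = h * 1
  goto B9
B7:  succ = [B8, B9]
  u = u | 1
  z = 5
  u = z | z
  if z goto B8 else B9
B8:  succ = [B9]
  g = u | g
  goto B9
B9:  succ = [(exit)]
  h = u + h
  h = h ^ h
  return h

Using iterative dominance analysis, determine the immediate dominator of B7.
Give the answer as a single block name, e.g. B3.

idom tree: B1←B0 B2←B1 B3←B0 B4←B2 B5←B3 B6←B3 B7←B0 B8←B7 B9←B0
Dom∩ at merges:
  B1: preds {B0,B2}: {B0} ∩ {B0,B1,B2} = {B0}; idom=B0
  B7: preds {B2,B4,B5}: {B0,B1,B2} ∩ {B0,B1,B2,B4} ∩ {B0,B3,B5} = {B0}; idom=B0
  B9: preds {B4,B5,B6,B7,B8}: {B0,B1,B2,B4} ∩ {B0,B3,B5} ∩ {B0,B3,B6} ∩ {B0,B7} ∩ {B0,B7,B8} = {B0}; idom=B0

idom(B7) = B0

Answer: B0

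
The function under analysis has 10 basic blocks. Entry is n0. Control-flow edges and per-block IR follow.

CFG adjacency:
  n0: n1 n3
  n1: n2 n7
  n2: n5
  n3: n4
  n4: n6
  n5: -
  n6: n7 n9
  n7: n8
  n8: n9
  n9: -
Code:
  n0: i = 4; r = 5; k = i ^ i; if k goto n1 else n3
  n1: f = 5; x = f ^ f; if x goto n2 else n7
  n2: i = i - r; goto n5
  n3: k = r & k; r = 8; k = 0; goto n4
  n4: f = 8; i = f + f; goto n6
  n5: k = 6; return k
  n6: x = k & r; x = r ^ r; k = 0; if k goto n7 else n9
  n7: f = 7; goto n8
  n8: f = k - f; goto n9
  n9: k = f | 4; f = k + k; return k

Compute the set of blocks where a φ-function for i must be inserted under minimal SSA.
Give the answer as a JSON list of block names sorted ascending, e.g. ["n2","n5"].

Answer: ["n7", "n9"]

Working:
idom tree: n1←n0 n2←n1 n3←n0 n4←n3 n5←n2 n6←n4 n7←n0 n8←n7 n9←n0
Dom∩ at merges:
  n7: preds {n1,n6}: {n0,n1} ∩ {n0,n3,n4,n6} = {n0}; idom=n0
  n9: preds {n6,n8}: {n0,n3,n4,n6} ∩ {n0,n7,n8} = {n0}; idom=n0

DF walk-up:
  join n7 pred n1: n1 stop@n0
  join n7 pred n6: n6→n4→n3 stop@n0
  join n9 pred n6: n6→n4→n3 stop@n0
  join n9 pred n8: n8→n7 stop@n0
  n0 → ∅
  n1 → {n7}
  n2 → ∅
  n3 → {n7,n9}
  n4 → {n7,n9}
  n5 → ∅
  n6 → {n7,n9}
  n7 → {n9}
  n8 → {n9}
  n9 → ∅

φ for i: defs {n0,n2,n4}
  DF⁺ = {n7,n9}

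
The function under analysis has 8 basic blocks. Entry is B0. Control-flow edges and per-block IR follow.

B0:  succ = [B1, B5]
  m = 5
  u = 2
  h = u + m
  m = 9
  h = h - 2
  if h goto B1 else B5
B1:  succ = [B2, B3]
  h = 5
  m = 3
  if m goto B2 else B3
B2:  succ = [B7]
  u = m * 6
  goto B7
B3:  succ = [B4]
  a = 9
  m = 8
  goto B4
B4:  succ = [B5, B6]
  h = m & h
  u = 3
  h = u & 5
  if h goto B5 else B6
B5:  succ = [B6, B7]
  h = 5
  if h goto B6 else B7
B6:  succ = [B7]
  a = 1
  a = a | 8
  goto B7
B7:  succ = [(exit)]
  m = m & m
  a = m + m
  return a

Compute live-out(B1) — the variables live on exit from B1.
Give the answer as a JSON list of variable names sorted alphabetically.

Answer: ["h", "m"]

Derivation:
def/use:
  B0 def {h,m,u} use ∅
  B1 def {h,m} use ∅
  B2 def {u} use {m}
  B3 def {a,m} use ∅
  B4 def {h,u} use {h,m}
  B5 def {h} use ∅
  B6 def {a} use ∅
  B7 def {a,m} use {m}

Backward fixpoint:
  live B0: ∅→{m}
  live B1: ∅→{h,m}
  live B2: {m}→{m}
  live B3: {h}→{h,m}
  live B4: {h,m}→{m}
  live B5: {m}→{m}
  live B6: {m}→{m}
  live B7: {m}→∅

live-out(B1) = ["h", "m"]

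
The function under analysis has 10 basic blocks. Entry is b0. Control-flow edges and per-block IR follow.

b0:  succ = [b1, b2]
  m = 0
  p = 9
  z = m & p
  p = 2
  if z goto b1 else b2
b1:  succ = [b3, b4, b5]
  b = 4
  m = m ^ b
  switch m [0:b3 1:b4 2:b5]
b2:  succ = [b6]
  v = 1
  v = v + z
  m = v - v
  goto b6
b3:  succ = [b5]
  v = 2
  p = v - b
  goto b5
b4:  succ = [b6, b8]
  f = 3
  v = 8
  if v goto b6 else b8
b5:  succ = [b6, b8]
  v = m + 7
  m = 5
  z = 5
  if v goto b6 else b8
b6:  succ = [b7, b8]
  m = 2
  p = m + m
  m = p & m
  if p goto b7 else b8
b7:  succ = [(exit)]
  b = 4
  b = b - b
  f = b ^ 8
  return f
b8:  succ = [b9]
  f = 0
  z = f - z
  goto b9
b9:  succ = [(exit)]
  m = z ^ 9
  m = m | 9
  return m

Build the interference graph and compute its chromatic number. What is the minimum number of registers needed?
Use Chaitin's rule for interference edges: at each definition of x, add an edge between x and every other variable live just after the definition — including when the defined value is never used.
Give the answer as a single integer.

Answer: 4

Derivation:
Block summaries:
  b0 def {m,p,z} use ∅
  b1 def {b,m} use {m}
  b2 def {m,v} use {z}
  b3 def {p,v} use {b}
  b4 def {f,v} use ∅
  b5 def {m,v,z} use {m}
  b6 def {m,p} use ∅
  b7 def {b,f} use ∅
  b8 def {f,z} use {z}
  b9 def {m} use {z}

Backward fixpoint:
  b0 li=∅ lo={m,z}
  b1 li={m,z} lo={b,m,z}
  b2 li={z} lo={z}
  b3 li={b,m} lo={m}
  b4 li={z} lo={z}
  b5 li={m} lo={z}
  b6 li={z} lo={z}
  b7 li=∅ lo=∅
  b8 li={z} lo={z}
  b9 li={z} lo=∅

Interfere edges:
  b↔{m,v,z}
  f↔{z}
  m↔{b,p,v,z}
  p↔{m,z}
  v↔{b,m,z}
  z↔{b,f,m,p,v}

Chromatic number:
  lower bound: {b,m,v,z} mutually conflict ⇒ χ ≥ 4
  4-colouring: c0={z}  c1={f,m}  c2={b,p}  c3={v}
  χ = 4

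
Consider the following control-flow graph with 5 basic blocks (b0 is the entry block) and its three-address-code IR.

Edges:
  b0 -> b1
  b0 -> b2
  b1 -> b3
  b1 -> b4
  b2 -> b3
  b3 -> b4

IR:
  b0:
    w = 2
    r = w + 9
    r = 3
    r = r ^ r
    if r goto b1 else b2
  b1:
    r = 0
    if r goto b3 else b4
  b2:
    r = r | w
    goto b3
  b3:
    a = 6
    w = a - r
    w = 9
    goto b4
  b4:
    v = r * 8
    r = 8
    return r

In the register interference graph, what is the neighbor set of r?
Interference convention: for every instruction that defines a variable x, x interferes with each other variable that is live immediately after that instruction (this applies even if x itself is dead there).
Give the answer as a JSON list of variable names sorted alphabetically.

Answer: ["a", "w"]

Analysis:
Per-block:
  b0: {r,w} / ∅
  b1: {r} / ∅
  b2: {r} / {r,w}
  b3: {a,w} / {r}
  b4: {r,v} / {r}

Live sets:
  live b0: ∅→{r,w}
  live b1: ∅→{r}
  live b2: {r,w}→{r}
  live b3: {r}→{r}
  live b4: {r}→∅

Conflict graph:
  a: {r}
  r: {a,w}
  v: ∅
  w: {r}

N(r) = ["a", "w"]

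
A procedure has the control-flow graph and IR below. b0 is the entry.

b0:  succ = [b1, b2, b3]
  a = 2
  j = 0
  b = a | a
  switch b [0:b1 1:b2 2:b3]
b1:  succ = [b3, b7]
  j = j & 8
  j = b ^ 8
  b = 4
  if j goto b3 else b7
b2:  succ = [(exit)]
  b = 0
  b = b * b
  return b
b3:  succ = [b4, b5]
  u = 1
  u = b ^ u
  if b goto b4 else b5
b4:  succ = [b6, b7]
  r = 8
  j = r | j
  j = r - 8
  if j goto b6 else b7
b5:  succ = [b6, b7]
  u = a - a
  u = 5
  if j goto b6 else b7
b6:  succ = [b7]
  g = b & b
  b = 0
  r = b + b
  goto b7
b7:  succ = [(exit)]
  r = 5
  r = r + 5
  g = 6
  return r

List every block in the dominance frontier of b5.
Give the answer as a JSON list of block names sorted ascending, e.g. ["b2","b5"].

idom tree: b1←b0 b2←b0 b3←b0 b4←b3 b5←b3 b6←b3 b7←b0
Dom at joins:
  b3: preds {b0,b1}: {b0} ∩ {b0,b1} = {b0}; idom=b0
  b6: preds {b4,b5}: {b0,b3,b4} ∩ {b0,b3,b5} = {b0,b3}; idom=b3
  b7: preds {b1,b4,b5,b6}: {b0,b1} ∩ {b0,b3,b4} ∩ {b0,b3,b5} ∩ {b0,b3,b6} = {b0}; idom=b0

DF derivation:
  b3←b0: walk · to b0
  b3←b1: walk b1 to b0
  b6←b4: walk b4 to b3
  b6←b5: walk b5 to b3
  b7←b1: walk b1 to b0
  b7←b4: walk b4→b3 to b0
  b7←b5: walk b5→b3 to b0
  b7←b6: walk b6→b3 to b0
  b0: DF=∅
  b1: DF={b3,b7}
  b2: DF=∅
  b3: DF={b7}
  b4: DF={b6,b7}
  b5: DF={b6,b7}
  b6: DF={b7}
  b7: DF=∅

DF(b5) = ["b6", "b7"]

Answer: ["b6", "b7"]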